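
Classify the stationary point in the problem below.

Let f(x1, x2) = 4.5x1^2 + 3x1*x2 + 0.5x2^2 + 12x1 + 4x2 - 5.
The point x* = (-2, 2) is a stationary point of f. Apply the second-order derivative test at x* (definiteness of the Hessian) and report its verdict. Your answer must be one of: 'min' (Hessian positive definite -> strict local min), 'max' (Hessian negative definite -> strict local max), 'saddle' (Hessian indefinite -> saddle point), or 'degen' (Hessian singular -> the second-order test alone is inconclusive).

Compute the Hessian H = grad^2 f:
  H = [[9, 3], [3, 1]]
Verify stationarity: grad f(x*) = H x* + g = (0, 0).
Eigenvalues of H: 0, 10.
H has a zero eigenvalue (singular; positive semidefinite but not definite), so H is neither positive definite, negative definite, nor indefinite. The second-order test alone is inconclusive -> degen.
(Indeed, f is constant along the null direction of H through x*, so x* is not a strict local extremum.)

degen


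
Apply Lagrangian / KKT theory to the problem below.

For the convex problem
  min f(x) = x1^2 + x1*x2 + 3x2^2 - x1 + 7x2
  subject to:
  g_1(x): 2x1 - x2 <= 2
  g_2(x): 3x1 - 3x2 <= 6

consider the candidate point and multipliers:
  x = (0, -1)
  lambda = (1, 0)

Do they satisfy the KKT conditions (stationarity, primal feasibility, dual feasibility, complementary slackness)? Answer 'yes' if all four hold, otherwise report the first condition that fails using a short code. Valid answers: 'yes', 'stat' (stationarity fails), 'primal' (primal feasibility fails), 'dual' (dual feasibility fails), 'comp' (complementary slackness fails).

Gradient of f: grad f(x) = Q x + c = (-2, 1)
Constraint values g_i(x) = a_i^T x - b_i:
  g_1((0, -1)) = -1
  g_2((0, -1)) = -3
Stationarity residual: grad f(x) + sum_i lambda_i a_i = (0, 0)
  -> stationarity OK
Primal feasibility (all g_i <= 0): OK
Dual feasibility (all lambda_i >= 0): OK
Complementary slackness (lambda_i * g_i(x) = 0 for all i): FAILS

Verdict: the first failing condition is complementary_slackness -> comp.

comp


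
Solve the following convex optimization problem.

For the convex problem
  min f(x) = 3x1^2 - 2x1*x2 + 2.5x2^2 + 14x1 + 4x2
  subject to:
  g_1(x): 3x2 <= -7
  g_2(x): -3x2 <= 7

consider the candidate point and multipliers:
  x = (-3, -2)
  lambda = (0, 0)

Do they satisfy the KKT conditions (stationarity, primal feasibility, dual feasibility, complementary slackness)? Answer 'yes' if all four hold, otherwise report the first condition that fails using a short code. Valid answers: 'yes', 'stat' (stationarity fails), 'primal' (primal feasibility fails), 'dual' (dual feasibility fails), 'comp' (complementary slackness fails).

Gradient of f: grad f(x) = Q x + c = (0, 0)
Constraint values g_i(x) = a_i^T x - b_i:
  g_1((-3, -2)) = 1
  g_2((-3, -2)) = -1
Stationarity residual: grad f(x) + sum_i lambda_i a_i = (0, 0)
  -> stationarity OK
Primal feasibility (all g_i <= 0): FAILS
Dual feasibility (all lambda_i >= 0): OK
Complementary slackness (lambda_i * g_i(x) = 0 for all i): OK

Verdict: the first failing condition is primal_feasibility -> primal.

primal


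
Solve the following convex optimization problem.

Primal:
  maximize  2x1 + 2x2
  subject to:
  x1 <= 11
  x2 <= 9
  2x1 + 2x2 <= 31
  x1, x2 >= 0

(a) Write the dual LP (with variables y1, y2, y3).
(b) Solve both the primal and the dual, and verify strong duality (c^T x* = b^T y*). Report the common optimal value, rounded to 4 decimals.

The standard primal-dual pair for 'max c^T x s.t. A x <= b, x >= 0' is:
  Dual:  min b^T y  s.t.  A^T y >= c,  y >= 0.

So the dual LP is:
  minimize  11y1 + 9y2 + 31y3
  subject to:
    y1 + 2y3 >= 2
    y2 + 2y3 >= 2
    y1, y2, y3 >= 0

Solving the primal: x* = (6.5, 9).
  primal value c^T x* = 31.
Solving the dual: y* = (0, 0, 1).
  dual value b^T y* = 31.
Strong duality: c^T x* = b^T y*. Confirmed.

31


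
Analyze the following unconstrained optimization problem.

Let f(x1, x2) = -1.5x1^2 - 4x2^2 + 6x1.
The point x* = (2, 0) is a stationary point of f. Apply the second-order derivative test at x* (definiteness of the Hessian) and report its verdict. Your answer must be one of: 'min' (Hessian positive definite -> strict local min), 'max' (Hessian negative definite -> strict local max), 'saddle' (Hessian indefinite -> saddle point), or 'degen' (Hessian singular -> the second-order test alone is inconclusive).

Compute the Hessian H = grad^2 f:
  H = [[-3, 0], [0, -8]]
Verify stationarity: grad f(x*) = H x* + g = (0, 0).
Eigenvalues of H: -8, -3.
Both eigenvalues < 0, so H is negative definite -> x* is a strict local max.

max


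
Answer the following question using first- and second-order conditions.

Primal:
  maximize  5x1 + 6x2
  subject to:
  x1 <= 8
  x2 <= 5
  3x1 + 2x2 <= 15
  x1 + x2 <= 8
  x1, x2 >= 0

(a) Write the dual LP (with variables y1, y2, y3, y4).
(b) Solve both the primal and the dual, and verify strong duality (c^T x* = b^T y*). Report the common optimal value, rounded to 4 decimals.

The standard primal-dual pair for 'max c^T x s.t. A x <= b, x >= 0' is:
  Dual:  min b^T y  s.t.  A^T y >= c,  y >= 0.

So the dual LP is:
  minimize  8y1 + 5y2 + 15y3 + 8y4
  subject to:
    y1 + 3y3 + y4 >= 5
    y2 + 2y3 + y4 >= 6
    y1, y2, y3, y4 >= 0

Solving the primal: x* = (1.6667, 5).
  primal value c^T x* = 38.3333.
Solving the dual: y* = (0, 2.6667, 1.6667, 0).
  dual value b^T y* = 38.3333.
Strong duality: c^T x* = b^T y*. Confirmed.

38.3333


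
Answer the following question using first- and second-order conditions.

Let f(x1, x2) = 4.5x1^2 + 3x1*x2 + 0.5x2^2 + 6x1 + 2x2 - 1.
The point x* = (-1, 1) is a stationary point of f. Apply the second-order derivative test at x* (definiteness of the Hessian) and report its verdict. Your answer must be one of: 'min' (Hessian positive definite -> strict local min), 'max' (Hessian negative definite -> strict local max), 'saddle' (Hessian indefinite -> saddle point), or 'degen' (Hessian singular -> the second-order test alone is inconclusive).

Compute the Hessian H = grad^2 f:
  H = [[9, 3], [3, 1]]
Verify stationarity: grad f(x*) = H x* + g = (0, 0).
Eigenvalues of H: 0, 10.
H has a zero eigenvalue (singular; positive semidefinite but not definite), so H is neither positive definite, negative definite, nor indefinite. The second-order test alone is inconclusive -> degen.
(Indeed, f is constant along the null direction of H through x*, so x* is not a strict local extremum.)

degen


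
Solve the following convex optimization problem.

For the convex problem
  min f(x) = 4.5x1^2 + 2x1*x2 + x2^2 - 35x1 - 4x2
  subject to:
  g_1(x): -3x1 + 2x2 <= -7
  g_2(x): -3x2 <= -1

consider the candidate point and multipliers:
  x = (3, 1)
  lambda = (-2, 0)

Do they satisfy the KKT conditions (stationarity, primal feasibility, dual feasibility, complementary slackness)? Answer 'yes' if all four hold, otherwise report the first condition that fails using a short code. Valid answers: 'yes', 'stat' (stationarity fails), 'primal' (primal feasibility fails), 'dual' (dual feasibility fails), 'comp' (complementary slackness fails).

Gradient of f: grad f(x) = Q x + c = (-6, 4)
Constraint values g_i(x) = a_i^T x - b_i:
  g_1((3, 1)) = 0
  g_2((3, 1)) = -2
Stationarity residual: grad f(x) + sum_i lambda_i a_i = (0, 0)
  -> stationarity OK
Primal feasibility (all g_i <= 0): OK
Dual feasibility (all lambda_i >= 0): FAILS
Complementary slackness (lambda_i * g_i(x) = 0 for all i): OK

Verdict: the first failing condition is dual_feasibility -> dual.

dual


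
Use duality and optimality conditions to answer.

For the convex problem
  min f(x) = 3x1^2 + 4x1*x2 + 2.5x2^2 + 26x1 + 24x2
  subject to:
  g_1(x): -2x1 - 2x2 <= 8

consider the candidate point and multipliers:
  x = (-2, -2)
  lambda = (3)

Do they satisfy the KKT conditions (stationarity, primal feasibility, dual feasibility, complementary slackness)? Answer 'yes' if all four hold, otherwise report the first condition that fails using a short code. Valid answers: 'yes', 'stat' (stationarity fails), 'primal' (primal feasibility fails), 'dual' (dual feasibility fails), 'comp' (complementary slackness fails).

Gradient of f: grad f(x) = Q x + c = (6, 6)
Constraint values g_i(x) = a_i^T x - b_i:
  g_1((-2, -2)) = 0
Stationarity residual: grad f(x) + sum_i lambda_i a_i = (0, 0)
  -> stationarity OK
Primal feasibility (all g_i <= 0): OK
Dual feasibility (all lambda_i >= 0): OK
Complementary slackness (lambda_i * g_i(x) = 0 for all i): OK

Verdict: yes, KKT holds.

yes


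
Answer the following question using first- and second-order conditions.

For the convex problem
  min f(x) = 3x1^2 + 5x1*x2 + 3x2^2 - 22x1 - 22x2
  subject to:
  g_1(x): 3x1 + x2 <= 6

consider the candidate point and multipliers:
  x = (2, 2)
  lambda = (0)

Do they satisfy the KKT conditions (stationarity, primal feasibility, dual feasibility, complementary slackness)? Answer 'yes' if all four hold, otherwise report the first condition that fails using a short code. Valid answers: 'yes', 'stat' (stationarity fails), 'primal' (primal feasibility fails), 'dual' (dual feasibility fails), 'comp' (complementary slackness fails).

Gradient of f: grad f(x) = Q x + c = (0, 0)
Constraint values g_i(x) = a_i^T x - b_i:
  g_1((2, 2)) = 2
Stationarity residual: grad f(x) + sum_i lambda_i a_i = (0, 0)
  -> stationarity OK
Primal feasibility (all g_i <= 0): FAILS
Dual feasibility (all lambda_i >= 0): OK
Complementary slackness (lambda_i * g_i(x) = 0 for all i): OK

Verdict: the first failing condition is primal_feasibility -> primal.

primal


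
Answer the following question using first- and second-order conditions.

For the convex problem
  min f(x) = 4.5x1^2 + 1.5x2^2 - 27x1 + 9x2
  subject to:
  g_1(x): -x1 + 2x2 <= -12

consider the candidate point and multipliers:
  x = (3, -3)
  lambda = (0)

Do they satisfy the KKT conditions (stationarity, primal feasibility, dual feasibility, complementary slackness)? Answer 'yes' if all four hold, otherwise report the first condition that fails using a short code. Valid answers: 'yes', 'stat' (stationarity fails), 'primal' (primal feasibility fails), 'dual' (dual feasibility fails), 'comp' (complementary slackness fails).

Gradient of f: grad f(x) = Q x + c = (0, 0)
Constraint values g_i(x) = a_i^T x - b_i:
  g_1((3, -3)) = 3
Stationarity residual: grad f(x) + sum_i lambda_i a_i = (0, 0)
  -> stationarity OK
Primal feasibility (all g_i <= 0): FAILS
Dual feasibility (all lambda_i >= 0): OK
Complementary slackness (lambda_i * g_i(x) = 0 for all i): OK

Verdict: the first failing condition is primal_feasibility -> primal.

primal


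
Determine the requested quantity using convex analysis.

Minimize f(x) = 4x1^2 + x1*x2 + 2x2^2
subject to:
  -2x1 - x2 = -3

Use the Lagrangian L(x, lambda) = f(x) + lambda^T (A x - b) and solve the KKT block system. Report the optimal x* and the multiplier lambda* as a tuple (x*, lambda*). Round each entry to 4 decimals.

Form the Lagrangian:
  L(x, lambda) = (1/2) x^T Q x + c^T x + lambda^T (A x - b)
Stationarity (grad_x L = 0): Q x + c + A^T lambda = 0.
Primal feasibility: A x = b.

This gives the KKT block system:
  [ Q   A^T ] [ x     ]   [-c ]
  [ A    0  ] [ lambda ] = [ b ]

Solving the linear system:
  x*      = (1.05, 0.9)
  lambda* = (4.65)
  f(x*)   = 6.975

x* = (1.05, 0.9), lambda* = (4.65)


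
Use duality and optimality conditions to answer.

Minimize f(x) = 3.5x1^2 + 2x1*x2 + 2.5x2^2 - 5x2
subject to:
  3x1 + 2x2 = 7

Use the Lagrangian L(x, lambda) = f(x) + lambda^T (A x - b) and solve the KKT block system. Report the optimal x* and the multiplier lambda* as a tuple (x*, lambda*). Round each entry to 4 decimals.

Form the Lagrangian:
  L(x, lambda) = (1/2) x^T Q x + c^T x + lambda^T (A x - b)
Stationarity (grad_x L = 0): Q x + c + A^T lambda = 0.
Primal feasibility: A x = b.

This gives the KKT block system:
  [ Q   A^T ] [ x     ]   [-c ]
  [ A    0  ] [ lambda ] = [ b ]

Solving the linear system:
  x*      = (0.9592, 2.0612)
  lambda* = (-3.6122)
  f(x*)   = 7.4898

x* = (0.9592, 2.0612), lambda* = (-3.6122)


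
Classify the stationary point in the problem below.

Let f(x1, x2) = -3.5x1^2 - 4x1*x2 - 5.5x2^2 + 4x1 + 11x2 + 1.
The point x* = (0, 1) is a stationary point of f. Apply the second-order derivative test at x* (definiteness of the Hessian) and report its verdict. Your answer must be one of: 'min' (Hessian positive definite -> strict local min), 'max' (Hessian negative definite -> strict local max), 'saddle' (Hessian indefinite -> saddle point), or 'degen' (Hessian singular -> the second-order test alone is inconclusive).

Compute the Hessian H = grad^2 f:
  H = [[-7, -4], [-4, -11]]
Verify stationarity: grad f(x*) = H x* + g = (0, 0).
Eigenvalues of H: -13.4721, -4.5279.
Both eigenvalues < 0, so H is negative definite -> x* is a strict local max.

max


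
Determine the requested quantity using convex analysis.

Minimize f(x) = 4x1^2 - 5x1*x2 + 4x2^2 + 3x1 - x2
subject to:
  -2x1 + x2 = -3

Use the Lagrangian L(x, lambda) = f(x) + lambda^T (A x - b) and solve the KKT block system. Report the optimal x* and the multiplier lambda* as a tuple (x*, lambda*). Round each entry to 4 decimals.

Form the Lagrangian:
  L(x, lambda) = (1/2) x^T Q x + c^T x + lambda^T (A x - b)
Stationarity (grad_x L = 0): Q x + c + A^T lambda = 0.
Primal feasibility: A x = b.

This gives the KKT block system:
  [ Q   A^T ] [ x     ]   [-c ]
  [ A    0  ] [ lambda ] = [ b ]

Solving the linear system:
  x*      = (1.6, 0.2)
  lambda* = (7.4)
  f(x*)   = 13.4

x* = (1.6, 0.2), lambda* = (7.4)


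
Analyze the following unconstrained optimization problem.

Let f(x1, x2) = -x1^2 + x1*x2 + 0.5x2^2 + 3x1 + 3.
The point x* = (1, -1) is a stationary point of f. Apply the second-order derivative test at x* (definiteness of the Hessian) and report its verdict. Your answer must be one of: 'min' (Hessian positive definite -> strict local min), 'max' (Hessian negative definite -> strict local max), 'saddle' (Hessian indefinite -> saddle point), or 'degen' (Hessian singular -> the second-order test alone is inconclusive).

Compute the Hessian H = grad^2 f:
  H = [[-2, 1], [1, 1]]
Verify stationarity: grad f(x*) = H x* + g = (0, 0).
Eigenvalues of H: -2.3028, 1.3028.
Eigenvalues have mixed signs, so H is indefinite -> x* is a saddle point.

saddle


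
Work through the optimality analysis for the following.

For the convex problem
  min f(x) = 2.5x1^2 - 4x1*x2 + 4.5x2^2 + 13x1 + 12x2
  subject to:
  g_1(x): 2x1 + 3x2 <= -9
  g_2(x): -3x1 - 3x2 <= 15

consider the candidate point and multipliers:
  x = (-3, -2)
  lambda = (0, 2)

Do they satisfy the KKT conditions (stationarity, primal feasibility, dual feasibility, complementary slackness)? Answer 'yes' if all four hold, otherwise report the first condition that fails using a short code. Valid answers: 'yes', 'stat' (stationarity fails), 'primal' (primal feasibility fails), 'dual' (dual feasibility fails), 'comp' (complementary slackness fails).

Gradient of f: grad f(x) = Q x + c = (6, 6)
Constraint values g_i(x) = a_i^T x - b_i:
  g_1((-3, -2)) = -3
  g_2((-3, -2)) = 0
Stationarity residual: grad f(x) + sum_i lambda_i a_i = (0, 0)
  -> stationarity OK
Primal feasibility (all g_i <= 0): OK
Dual feasibility (all lambda_i >= 0): OK
Complementary slackness (lambda_i * g_i(x) = 0 for all i): OK

Verdict: yes, KKT holds.

yes


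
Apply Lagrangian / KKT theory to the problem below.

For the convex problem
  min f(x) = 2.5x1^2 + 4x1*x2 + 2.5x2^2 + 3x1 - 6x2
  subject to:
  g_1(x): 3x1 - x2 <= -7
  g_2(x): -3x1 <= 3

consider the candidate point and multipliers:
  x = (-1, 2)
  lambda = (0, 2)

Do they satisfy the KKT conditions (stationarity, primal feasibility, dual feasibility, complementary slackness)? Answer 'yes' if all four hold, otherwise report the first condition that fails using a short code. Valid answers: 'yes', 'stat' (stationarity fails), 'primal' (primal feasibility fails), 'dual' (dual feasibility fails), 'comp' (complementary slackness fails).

Gradient of f: grad f(x) = Q x + c = (6, 0)
Constraint values g_i(x) = a_i^T x - b_i:
  g_1((-1, 2)) = 2
  g_2((-1, 2)) = 0
Stationarity residual: grad f(x) + sum_i lambda_i a_i = (0, 0)
  -> stationarity OK
Primal feasibility (all g_i <= 0): FAILS
Dual feasibility (all lambda_i >= 0): OK
Complementary slackness (lambda_i * g_i(x) = 0 for all i): OK

Verdict: the first failing condition is primal_feasibility -> primal.

primal


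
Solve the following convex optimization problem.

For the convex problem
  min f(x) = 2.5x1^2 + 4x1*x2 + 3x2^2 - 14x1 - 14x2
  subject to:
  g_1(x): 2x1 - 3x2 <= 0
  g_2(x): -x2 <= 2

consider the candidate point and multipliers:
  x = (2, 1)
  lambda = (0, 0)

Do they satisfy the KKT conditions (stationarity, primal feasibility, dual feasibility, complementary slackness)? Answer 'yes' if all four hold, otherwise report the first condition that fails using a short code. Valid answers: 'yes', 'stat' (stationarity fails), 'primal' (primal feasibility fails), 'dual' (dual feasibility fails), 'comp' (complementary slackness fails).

Gradient of f: grad f(x) = Q x + c = (0, 0)
Constraint values g_i(x) = a_i^T x - b_i:
  g_1((2, 1)) = 1
  g_2((2, 1)) = -3
Stationarity residual: grad f(x) + sum_i lambda_i a_i = (0, 0)
  -> stationarity OK
Primal feasibility (all g_i <= 0): FAILS
Dual feasibility (all lambda_i >= 0): OK
Complementary slackness (lambda_i * g_i(x) = 0 for all i): OK

Verdict: the first failing condition is primal_feasibility -> primal.

primal


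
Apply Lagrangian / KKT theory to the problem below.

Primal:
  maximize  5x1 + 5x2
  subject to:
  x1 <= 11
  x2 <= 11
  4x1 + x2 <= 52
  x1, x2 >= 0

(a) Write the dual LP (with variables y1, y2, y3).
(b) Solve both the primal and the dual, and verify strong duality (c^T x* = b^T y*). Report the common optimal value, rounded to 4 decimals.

The standard primal-dual pair for 'max c^T x s.t. A x <= b, x >= 0' is:
  Dual:  min b^T y  s.t.  A^T y >= c,  y >= 0.

So the dual LP is:
  minimize  11y1 + 11y2 + 52y3
  subject to:
    y1 + 4y3 >= 5
    y2 + y3 >= 5
    y1, y2, y3 >= 0

Solving the primal: x* = (10.25, 11).
  primal value c^T x* = 106.25.
Solving the dual: y* = (0, 3.75, 1.25).
  dual value b^T y* = 106.25.
Strong duality: c^T x* = b^T y*. Confirmed.

106.25


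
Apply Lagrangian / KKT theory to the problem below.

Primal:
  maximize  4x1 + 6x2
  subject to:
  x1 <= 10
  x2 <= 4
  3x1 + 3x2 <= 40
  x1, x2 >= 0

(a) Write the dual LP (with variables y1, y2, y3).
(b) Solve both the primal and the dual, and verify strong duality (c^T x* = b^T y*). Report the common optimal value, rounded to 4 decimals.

The standard primal-dual pair for 'max c^T x s.t. A x <= b, x >= 0' is:
  Dual:  min b^T y  s.t.  A^T y >= c,  y >= 0.

So the dual LP is:
  minimize  10y1 + 4y2 + 40y3
  subject to:
    y1 + 3y3 >= 4
    y2 + 3y3 >= 6
    y1, y2, y3 >= 0

Solving the primal: x* = (9.3333, 4).
  primal value c^T x* = 61.3333.
Solving the dual: y* = (0, 2, 1.3333).
  dual value b^T y* = 61.3333.
Strong duality: c^T x* = b^T y*. Confirmed.

61.3333


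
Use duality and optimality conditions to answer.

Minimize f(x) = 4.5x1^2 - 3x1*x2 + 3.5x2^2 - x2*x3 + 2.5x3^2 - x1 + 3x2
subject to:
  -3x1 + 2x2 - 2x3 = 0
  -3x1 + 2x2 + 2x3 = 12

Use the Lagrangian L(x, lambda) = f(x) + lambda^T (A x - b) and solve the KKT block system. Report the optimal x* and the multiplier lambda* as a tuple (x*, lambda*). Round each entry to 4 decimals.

Form the Lagrangian:
  L(x, lambda) = (1/2) x^T Q x + c^T x + lambda^T (A x - b)
Stationarity (grad_x L = 0): Q x + c + A^T lambda = 0.
Primal feasibility: A x = b.

This gives the KKT block system:
  [ Q   A^T ] [ x     ]   [-c ]
  [ A    0  ] [ lambda ] = [ b ]

Solving the linear system:
  x*      = (-1.3651, 0.9524, 3)
  lambda* = (0.8214, -6.2024)
  f(x*)   = 39.3254

x* = (-1.3651, 0.9524, 3), lambda* = (0.8214, -6.2024)


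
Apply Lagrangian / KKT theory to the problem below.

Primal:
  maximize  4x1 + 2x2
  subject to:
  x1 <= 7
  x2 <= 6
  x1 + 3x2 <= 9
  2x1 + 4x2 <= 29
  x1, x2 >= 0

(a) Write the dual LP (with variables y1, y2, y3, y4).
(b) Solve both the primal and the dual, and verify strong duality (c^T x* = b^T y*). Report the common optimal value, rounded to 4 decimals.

The standard primal-dual pair for 'max c^T x s.t. A x <= b, x >= 0' is:
  Dual:  min b^T y  s.t.  A^T y >= c,  y >= 0.

So the dual LP is:
  minimize  7y1 + 6y2 + 9y3 + 29y4
  subject to:
    y1 + y3 + 2y4 >= 4
    y2 + 3y3 + 4y4 >= 2
    y1, y2, y3, y4 >= 0

Solving the primal: x* = (7, 0.6667).
  primal value c^T x* = 29.3333.
Solving the dual: y* = (3.3333, 0, 0.6667, 0).
  dual value b^T y* = 29.3333.
Strong duality: c^T x* = b^T y*. Confirmed.

29.3333


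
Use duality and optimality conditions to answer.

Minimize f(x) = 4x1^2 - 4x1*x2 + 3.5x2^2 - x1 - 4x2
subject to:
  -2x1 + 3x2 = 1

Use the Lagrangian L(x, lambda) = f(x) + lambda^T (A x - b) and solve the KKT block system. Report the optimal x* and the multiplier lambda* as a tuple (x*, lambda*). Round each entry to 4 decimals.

Form the Lagrangian:
  L(x, lambda) = (1/2) x^T Q x + c^T x + lambda^T (A x - b)
Stationarity (grad_x L = 0): Q x + c + A^T lambda = 0.
Primal feasibility: A x = b.

This gives the KKT block system:
  [ Q   A^T ] [ x     ]   [-c ]
  [ A    0  ] [ lambda ] = [ b ]

Solving the linear system:
  x*      = (0.5962, 0.7308)
  lambda* = (0.4231)
  f(x*)   = -1.9712

x* = (0.5962, 0.7308), lambda* = (0.4231)


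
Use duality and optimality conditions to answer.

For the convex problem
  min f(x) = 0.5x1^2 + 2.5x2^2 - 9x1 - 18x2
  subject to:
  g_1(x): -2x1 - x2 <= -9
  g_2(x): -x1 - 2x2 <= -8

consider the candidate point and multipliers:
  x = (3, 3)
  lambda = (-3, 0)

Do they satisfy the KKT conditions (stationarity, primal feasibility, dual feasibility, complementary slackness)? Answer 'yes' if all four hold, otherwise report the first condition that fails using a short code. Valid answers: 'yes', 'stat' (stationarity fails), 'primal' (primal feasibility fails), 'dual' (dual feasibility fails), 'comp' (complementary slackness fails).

Gradient of f: grad f(x) = Q x + c = (-6, -3)
Constraint values g_i(x) = a_i^T x - b_i:
  g_1((3, 3)) = 0
  g_2((3, 3)) = -1
Stationarity residual: grad f(x) + sum_i lambda_i a_i = (0, 0)
  -> stationarity OK
Primal feasibility (all g_i <= 0): OK
Dual feasibility (all lambda_i >= 0): FAILS
Complementary slackness (lambda_i * g_i(x) = 0 for all i): OK

Verdict: the first failing condition is dual_feasibility -> dual.

dual


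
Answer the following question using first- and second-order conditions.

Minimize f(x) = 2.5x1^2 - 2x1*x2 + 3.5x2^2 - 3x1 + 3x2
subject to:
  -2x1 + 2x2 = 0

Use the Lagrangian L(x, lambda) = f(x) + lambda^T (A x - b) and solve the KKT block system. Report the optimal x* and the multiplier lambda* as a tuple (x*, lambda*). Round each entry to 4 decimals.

Form the Lagrangian:
  L(x, lambda) = (1/2) x^T Q x + c^T x + lambda^T (A x - b)
Stationarity (grad_x L = 0): Q x + c + A^T lambda = 0.
Primal feasibility: A x = b.

This gives the KKT block system:
  [ Q   A^T ] [ x     ]   [-c ]
  [ A    0  ] [ lambda ] = [ b ]

Solving the linear system:
  x*      = (0, 0)
  lambda* = (-1.5)
  f(x*)   = 0

x* = (0, 0), lambda* = (-1.5)


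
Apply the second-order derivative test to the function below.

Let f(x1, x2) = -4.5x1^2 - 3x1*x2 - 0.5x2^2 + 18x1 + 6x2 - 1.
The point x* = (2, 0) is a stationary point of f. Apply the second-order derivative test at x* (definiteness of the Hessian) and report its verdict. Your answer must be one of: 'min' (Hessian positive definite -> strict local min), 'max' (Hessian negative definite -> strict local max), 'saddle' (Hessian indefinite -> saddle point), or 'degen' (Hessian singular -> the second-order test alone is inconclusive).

Compute the Hessian H = grad^2 f:
  H = [[-9, -3], [-3, -1]]
Verify stationarity: grad f(x*) = H x* + g = (0, 0).
Eigenvalues of H: -10, 0.
H has a zero eigenvalue (singular; negative semidefinite but not definite), so H is neither positive definite, negative definite, nor indefinite. The second-order test alone is inconclusive -> degen.
(Indeed, f is constant along the null direction of H through x*, so x* is not a strict local extremum.)

degen


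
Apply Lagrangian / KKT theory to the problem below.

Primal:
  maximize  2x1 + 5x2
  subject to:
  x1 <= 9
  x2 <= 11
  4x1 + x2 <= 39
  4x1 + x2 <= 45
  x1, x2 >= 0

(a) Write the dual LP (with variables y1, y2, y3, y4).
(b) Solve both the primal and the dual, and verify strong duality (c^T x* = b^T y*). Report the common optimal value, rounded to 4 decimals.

The standard primal-dual pair for 'max c^T x s.t. A x <= b, x >= 0' is:
  Dual:  min b^T y  s.t.  A^T y >= c,  y >= 0.

So the dual LP is:
  minimize  9y1 + 11y2 + 39y3 + 45y4
  subject to:
    y1 + 4y3 + 4y4 >= 2
    y2 + y3 + y4 >= 5
    y1, y2, y3, y4 >= 0

Solving the primal: x* = (7, 11).
  primal value c^T x* = 69.
Solving the dual: y* = (0, 4.5, 0.5, 0).
  dual value b^T y* = 69.
Strong duality: c^T x* = b^T y*. Confirmed.

69


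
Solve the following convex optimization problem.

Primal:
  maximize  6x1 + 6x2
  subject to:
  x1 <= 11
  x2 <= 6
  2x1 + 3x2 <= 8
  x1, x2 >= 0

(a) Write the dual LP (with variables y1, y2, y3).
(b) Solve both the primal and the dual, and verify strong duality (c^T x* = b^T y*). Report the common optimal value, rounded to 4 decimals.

The standard primal-dual pair for 'max c^T x s.t. A x <= b, x >= 0' is:
  Dual:  min b^T y  s.t.  A^T y >= c,  y >= 0.

So the dual LP is:
  minimize  11y1 + 6y2 + 8y3
  subject to:
    y1 + 2y3 >= 6
    y2 + 3y3 >= 6
    y1, y2, y3 >= 0

Solving the primal: x* = (4, 0).
  primal value c^T x* = 24.
Solving the dual: y* = (0, 0, 3).
  dual value b^T y* = 24.
Strong duality: c^T x* = b^T y*. Confirmed.

24


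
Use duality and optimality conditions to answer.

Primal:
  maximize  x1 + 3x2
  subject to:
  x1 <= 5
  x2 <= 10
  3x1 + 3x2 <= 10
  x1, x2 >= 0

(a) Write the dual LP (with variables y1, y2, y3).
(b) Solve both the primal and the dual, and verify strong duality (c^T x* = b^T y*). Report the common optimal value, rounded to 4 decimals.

The standard primal-dual pair for 'max c^T x s.t. A x <= b, x >= 0' is:
  Dual:  min b^T y  s.t.  A^T y >= c,  y >= 0.

So the dual LP is:
  minimize  5y1 + 10y2 + 10y3
  subject to:
    y1 + 3y3 >= 1
    y2 + 3y3 >= 3
    y1, y2, y3 >= 0

Solving the primal: x* = (0, 3.3333).
  primal value c^T x* = 10.
Solving the dual: y* = (0, 0, 1).
  dual value b^T y* = 10.
Strong duality: c^T x* = b^T y*. Confirmed.

10


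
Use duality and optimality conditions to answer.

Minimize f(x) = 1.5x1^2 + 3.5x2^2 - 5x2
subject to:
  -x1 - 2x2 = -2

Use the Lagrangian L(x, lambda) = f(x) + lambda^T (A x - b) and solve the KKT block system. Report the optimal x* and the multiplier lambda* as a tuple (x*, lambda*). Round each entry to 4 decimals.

Form the Lagrangian:
  L(x, lambda) = (1/2) x^T Q x + c^T x + lambda^T (A x - b)
Stationarity (grad_x L = 0): Q x + c + A^T lambda = 0.
Primal feasibility: A x = b.

This gives the KKT block system:
  [ Q   A^T ] [ x     ]   [-c ]
  [ A    0  ] [ lambda ] = [ b ]

Solving the linear system:
  x*      = (0.2105, 0.8947)
  lambda* = (0.6316)
  f(x*)   = -1.6053

x* = (0.2105, 0.8947), lambda* = (0.6316)


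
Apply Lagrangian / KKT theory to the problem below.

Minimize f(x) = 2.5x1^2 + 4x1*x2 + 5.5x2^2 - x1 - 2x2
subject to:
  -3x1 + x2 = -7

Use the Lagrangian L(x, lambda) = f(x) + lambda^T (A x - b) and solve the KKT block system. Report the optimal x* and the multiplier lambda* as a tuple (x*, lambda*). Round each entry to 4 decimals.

Form the Lagrangian:
  L(x, lambda) = (1/2) x^T Q x + c^T x + lambda^T (A x - b)
Stationarity (grad_x L = 0): Q x + c + A^T lambda = 0.
Primal feasibility: A x = b.

This gives the KKT block system:
  [ Q   A^T ] [ x     ]   [-c ]
  [ A    0  ] [ lambda ] = [ b ]

Solving the linear system:
  x*      = (2.0781, -0.7656)
  lambda* = (2.1094)
  f(x*)   = 7.1094

x* = (2.0781, -0.7656), lambda* = (2.1094)


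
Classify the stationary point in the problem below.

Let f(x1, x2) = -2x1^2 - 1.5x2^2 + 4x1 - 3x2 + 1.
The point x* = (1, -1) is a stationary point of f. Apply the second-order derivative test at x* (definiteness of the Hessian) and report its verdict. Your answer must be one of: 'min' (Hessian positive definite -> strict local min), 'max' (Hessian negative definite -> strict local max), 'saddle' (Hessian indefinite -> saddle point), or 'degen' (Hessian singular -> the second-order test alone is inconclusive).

Compute the Hessian H = grad^2 f:
  H = [[-4, 0], [0, -3]]
Verify stationarity: grad f(x*) = H x* + g = (0, 0).
Eigenvalues of H: -4, -3.
Both eigenvalues < 0, so H is negative definite -> x* is a strict local max.

max


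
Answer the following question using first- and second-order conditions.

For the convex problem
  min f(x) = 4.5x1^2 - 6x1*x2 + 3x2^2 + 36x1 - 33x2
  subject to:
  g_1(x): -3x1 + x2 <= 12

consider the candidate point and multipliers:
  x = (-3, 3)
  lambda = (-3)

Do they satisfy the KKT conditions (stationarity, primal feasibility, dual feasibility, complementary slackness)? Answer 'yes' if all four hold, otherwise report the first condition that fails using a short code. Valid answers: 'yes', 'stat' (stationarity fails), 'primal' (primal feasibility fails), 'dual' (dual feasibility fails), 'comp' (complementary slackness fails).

Gradient of f: grad f(x) = Q x + c = (-9, 3)
Constraint values g_i(x) = a_i^T x - b_i:
  g_1((-3, 3)) = 0
Stationarity residual: grad f(x) + sum_i lambda_i a_i = (0, 0)
  -> stationarity OK
Primal feasibility (all g_i <= 0): OK
Dual feasibility (all lambda_i >= 0): FAILS
Complementary slackness (lambda_i * g_i(x) = 0 for all i): OK

Verdict: the first failing condition is dual_feasibility -> dual.

dual


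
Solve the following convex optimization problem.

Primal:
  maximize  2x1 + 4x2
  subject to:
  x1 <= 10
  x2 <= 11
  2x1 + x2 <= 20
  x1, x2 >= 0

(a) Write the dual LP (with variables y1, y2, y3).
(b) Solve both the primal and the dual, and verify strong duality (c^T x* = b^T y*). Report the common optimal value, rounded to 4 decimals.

The standard primal-dual pair for 'max c^T x s.t. A x <= b, x >= 0' is:
  Dual:  min b^T y  s.t.  A^T y >= c,  y >= 0.

So the dual LP is:
  minimize  10y1 + 11y2 + 20y3
  subject to:
    y1 + 2y3 >= 2
    y2 + y3 >= 4
    y1, y2, y3 >= 0

Solving the primal: x* = (4.5, 11).
  primal value c^T x* = 53.
Solving the dual: y* = (0, 3, 1).
  dual value b^T y* = 53.
Strong duality: c^T x* = b^T y*. Confirmed.

53


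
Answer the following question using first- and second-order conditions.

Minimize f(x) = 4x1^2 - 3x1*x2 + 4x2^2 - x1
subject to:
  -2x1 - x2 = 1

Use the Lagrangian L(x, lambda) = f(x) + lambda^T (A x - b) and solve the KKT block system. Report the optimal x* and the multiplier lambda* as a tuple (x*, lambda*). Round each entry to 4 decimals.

Form the Lagrangian:
  L(x, lambda) = (1/2) x^T Q x + c^T x + lambda^T (A x - b)
Stationarity (grad_x L = 0): Q x + c + A^T lambda = 0.
Primal feasibility: A x = b.

This gives the KKT block system:
  [ Q   A^T ] [ x     ]   [-c ]
  [ A    0  ] [ lambda ] = [ b ]

Solving the linear system:
  x*      = (-0.3462, -0.3077)
  lambda* = (-1.4231)
  f(x*)   = 0.8846

x* = (-0.3462, -0.3077), lambda* = (-1.4231)


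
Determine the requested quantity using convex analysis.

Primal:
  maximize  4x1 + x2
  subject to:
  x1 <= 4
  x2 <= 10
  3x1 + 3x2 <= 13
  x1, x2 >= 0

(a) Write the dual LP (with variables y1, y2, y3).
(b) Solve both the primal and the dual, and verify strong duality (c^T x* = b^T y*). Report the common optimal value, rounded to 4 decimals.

The standard primal-dual pair for 'max c^T x s.t. A x <= b, x >= 0' is:
  Dual:  min b^T y  s.t.  A^T y >= c,  y >= 0.

So the dual LP is:
  minimize  4y1 + 10y2 + 13y3
  subject to:
    y1 + 3y3 >= 4
    y2 + 3y3 >= 1
    y1, y2, y3 >= 0

Solving the primal: x* = (4, 0.3333).
  primal value c^T x* = 16.3333.
Solving the dual: y* = (3, 0, 0.3333).
  dual value b^T y* = 16.3333.
Strong duality: c^T x* = b^T y*. Confirmed.

16.3333


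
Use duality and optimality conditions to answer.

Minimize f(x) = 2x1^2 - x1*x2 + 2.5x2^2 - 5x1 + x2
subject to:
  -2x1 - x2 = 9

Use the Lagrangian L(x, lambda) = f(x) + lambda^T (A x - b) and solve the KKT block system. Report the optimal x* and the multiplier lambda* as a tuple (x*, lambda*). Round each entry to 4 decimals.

Form the Lagrangian:
  L(x, lambda) = (1/2) x^T Q x + c^T x + lambda^T (A x - b)
Stationarity (grad_x L = 0): Q x + c + A^T lambda = 0.
Primal feasibility: A x = b.

This gives the KKT block system:
  [ Q   A^T ] [ x     ]   [-c ]
  [ A    0  ] [ lambda ] = [ b ]

Solving the linear system:
  x*      = (-3.2857, -2.4286)
  lambda* = (-7.8571)
  f(x*)   = 42.3571

x* = (-3.2857, -2.4286), lambda* = (-7.8571)


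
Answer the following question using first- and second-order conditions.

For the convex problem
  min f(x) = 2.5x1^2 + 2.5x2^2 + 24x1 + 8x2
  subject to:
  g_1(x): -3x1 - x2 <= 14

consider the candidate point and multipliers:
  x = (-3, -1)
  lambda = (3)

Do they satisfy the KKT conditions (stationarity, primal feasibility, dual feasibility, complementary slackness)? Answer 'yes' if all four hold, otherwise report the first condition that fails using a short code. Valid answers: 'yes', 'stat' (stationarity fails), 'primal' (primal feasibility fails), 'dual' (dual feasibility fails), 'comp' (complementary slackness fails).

Gradient of f: grad f(x) = Q x + c = (9, 3)
Constraint values g_i(x) = a_i^T x - b_i:
  g_1((-3, -1)) = -4
Stationarity residual: grad f(x) + sum_i lambda_i a_i = (0, 0)
  -> stationarity OK
Primal feasibility (all g_i <= 0): OK
Dual feasibility (all lambda_i >= 0): OK
Complementary slackness (lambda_i * g_i(x) = 0 for all i): FAILS

Verdict: the first failing condition is complementary_slackness -> comp.

comp


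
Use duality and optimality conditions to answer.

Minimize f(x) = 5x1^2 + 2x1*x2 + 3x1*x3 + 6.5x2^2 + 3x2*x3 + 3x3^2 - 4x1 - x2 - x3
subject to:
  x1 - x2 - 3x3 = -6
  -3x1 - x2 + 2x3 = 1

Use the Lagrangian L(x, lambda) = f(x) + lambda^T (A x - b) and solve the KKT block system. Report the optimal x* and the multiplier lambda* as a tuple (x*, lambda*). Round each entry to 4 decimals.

Form the Lagrangian:
  L(x, lambda) = (1/2) x^T Q x + c^T x + lambda^T (A x - b)
Stationarity (grad_x L = 0): Q x + c + A^T lambda = 0.
Primal feasibility: A x = b.

This gives the KKT block system:
  [ Q   A^T ] [ x     ]   [-c ]
  [ A    0  ] [ lambda ] = [ b ]

Solving the linear system:
  x*      = (0.7296, 0.7786, 1.9836)
  lambda* = (9.6981, 6.834)
  f(x*)   = 22.8371

x* = (0.7296, 0.7786, 1.9836), lambda* = (9.6981, 6.834)


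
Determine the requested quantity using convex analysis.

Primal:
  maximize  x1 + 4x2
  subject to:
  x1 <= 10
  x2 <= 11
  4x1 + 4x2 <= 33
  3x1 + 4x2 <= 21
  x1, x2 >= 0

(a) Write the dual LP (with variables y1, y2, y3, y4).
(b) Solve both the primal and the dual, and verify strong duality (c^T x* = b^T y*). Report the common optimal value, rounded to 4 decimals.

The standard primal-dual pair for 'max c^T x s.t. A x <= b, x >= 0' is:
  Dual:  min b^T y  s.t.  A^T y >= c,  y >= 0.

So the dual LP is:
  minimize  10y1 + 11y2 + 33y3 + 21y4
  subject to:
    y1 + 4y3 + 3y4 >= 1
    y2 + 4y3 + 4y4 >= 4
    y1, y2, y3, y4 >= 0

Solving the primal: x* = (0, 5.25).
  primal value c^T x* = 21.
Solving the dual: y* = (0, 0, 0, 1).
  dual value b^T y* = 21.
Strong duality: c^T x* = b^T y*. Confirmed.

21


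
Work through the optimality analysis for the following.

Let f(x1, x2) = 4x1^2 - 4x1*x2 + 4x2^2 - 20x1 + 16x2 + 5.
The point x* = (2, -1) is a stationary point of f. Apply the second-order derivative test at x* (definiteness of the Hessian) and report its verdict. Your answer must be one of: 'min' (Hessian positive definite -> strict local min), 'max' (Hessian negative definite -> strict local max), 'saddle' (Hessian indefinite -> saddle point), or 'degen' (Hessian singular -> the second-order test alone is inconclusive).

Compute the Hessian H = grad^2 f:
  H = [[8, -4], [-4, 8]]
Verify stationarity: grad f(x*) = H x* + g = (0, 0).
Eigenvalues of H: 4, 12.
Both eigenvalues > 0, so H is positive definite -> x* is a strict local min.

min


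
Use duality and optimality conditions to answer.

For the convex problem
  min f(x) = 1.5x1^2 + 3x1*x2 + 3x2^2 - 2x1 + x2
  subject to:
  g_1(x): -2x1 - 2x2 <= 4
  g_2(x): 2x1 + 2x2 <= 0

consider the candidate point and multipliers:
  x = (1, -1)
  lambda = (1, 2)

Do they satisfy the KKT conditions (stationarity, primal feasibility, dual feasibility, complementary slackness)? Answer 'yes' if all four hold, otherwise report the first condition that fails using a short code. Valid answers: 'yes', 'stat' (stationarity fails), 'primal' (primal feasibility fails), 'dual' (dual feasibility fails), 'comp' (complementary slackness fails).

Gradient of f: grad f(x) = Q x + c = (-2, -2)
Constraint values g_i(x) = a_i^T x - b_i:
  g_1((1, -1)) = -4
  g_2((1, -1)) = 0
Stationarity residual: grad f(x) + sum_i lambda_i a_i = (0, 0)
  -> stationarity OK
Primal feasibility (all g_i <= 0): OK
Dual feasibility (all lambda_i >= 0): OK
Complementary slackness (lambda_i * g_i(x) = 0 for all i): FAILS

Verdict: the first failing condition is complementary_slackness -> comp.

comp


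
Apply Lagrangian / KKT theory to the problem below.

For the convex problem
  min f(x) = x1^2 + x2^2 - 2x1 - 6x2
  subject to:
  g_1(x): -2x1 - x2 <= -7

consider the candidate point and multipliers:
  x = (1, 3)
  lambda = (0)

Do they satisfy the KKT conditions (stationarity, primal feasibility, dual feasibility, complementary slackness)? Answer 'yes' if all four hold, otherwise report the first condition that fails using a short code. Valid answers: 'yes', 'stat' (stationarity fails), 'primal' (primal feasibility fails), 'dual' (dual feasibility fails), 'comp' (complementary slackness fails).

Gradient of f: grad f(x) = Q x + c = (0, 0)
Constraint values g_i(x) = a_i^T x - b_i:
  g_1((1, 3)) = 2
Stationarity residual: grad f(x) + sum_i lambda_i a_i = (0, 0)
  -> stationarity OK
Primal feasibility (all g_i <= 0): FAILS
Dual feasibility (all lambda_i >= 0): OK
Complementary slackness (lambda_i * g_i(x) = 0 for all i): OK

Verdict: the first failing condition is primal_feasibility -> primal.

primal


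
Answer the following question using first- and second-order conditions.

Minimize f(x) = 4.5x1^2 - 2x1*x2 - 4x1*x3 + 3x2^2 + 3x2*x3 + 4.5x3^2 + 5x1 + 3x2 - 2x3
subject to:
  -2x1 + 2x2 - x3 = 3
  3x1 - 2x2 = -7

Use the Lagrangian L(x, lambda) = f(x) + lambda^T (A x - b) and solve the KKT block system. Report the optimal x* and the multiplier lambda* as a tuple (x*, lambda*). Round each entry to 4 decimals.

Form the Lagrangian:
  L(x, lambda) = (1/2) x^T Q x + c^T x + lambda^T (A x - b)
Stationarity (grad_x L = 0): Q x + c + A^T lambda = 0.
Primal feasibility: A x = b.

This gives the KKT block system:
  [ Q   A^T ] [ x     ]   [-c ]
  [ A    0  ] [ lambda ] = [ b ]

Solving the linear system:
  x*      = (-3.0377, -1.0566, 0.9623)
  lambda* = (15.6415, 18.4528)
  f(x*)   = 30.9811

x* = (-3.0377, -1.0566, 0.9623), lambda* = (15.6415, 18.4528)


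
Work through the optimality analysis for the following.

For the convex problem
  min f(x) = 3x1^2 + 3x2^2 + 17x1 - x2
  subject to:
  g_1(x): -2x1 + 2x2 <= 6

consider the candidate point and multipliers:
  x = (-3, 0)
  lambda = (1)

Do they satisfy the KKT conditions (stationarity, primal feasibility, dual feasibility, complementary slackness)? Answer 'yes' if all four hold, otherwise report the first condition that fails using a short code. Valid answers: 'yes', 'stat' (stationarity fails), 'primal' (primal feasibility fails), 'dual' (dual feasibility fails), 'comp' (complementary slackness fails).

Gradient of f: grad f(x) = Q x + c = (-1, -1)
Constraint values g_i(x) = a_i^T x - b_i:
  g_1((-3, 0)) = 0
Stationarity residual: grad f(x) + sum_i lambda_i a_i = (-3, 1)
  -> stationarity FAILS
Primal feasibility (all g_i <= 0): OK
Dual feasibility (all lambda_i >= 0): OK
Complementary slackness (lambda_i * g_i(x) = 0 for all i): OK

Verdict: the first failing condition is stationarity -> stat.

stat
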